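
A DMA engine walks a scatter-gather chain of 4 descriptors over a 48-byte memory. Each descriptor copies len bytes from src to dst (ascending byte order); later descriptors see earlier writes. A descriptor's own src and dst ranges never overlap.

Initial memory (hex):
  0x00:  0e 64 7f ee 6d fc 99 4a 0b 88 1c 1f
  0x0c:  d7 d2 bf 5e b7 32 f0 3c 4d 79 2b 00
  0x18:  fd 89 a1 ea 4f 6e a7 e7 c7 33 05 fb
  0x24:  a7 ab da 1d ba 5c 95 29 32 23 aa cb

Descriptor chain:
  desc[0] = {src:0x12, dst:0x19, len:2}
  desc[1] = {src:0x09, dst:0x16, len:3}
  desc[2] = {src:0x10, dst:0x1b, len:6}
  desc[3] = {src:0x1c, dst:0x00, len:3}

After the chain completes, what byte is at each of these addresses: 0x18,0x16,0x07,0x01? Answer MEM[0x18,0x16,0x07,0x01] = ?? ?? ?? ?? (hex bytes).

  after D0: wrote 2B at 0x19 = f03c
  after D1: wrote 3B at 0x16 = 881c1f
  after D2: wrote 6B at 0x1b = b732f03c4d79
  after D3: wrote 3B at 0x00 = 32f03c
query mem[0x18]=0x1f, mem[0x16]=0x88, mem[0x07]=0x4a, mem[0x01]=0xf0

MEM[0x18,0x16,0x07,0x01] = 1f 88 4a f0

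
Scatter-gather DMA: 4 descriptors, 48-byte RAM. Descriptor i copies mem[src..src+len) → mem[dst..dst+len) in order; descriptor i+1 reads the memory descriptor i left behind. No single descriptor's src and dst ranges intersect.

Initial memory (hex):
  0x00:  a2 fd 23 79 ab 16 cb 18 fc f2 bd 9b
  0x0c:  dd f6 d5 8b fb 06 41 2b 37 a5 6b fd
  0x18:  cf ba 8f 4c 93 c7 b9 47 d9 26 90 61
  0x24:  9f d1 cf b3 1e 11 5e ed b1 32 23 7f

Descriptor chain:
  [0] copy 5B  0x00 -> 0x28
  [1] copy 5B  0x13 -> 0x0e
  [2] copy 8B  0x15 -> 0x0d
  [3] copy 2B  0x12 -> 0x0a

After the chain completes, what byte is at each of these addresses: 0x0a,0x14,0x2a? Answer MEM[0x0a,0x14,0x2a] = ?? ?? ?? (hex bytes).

MEM[0x0a,0x14,0x2a] = 8f 93 23

[0] 0x00->0x28 len=5 : a2 fd 23 79 ab
[1] 0x13->0x0e len=5 : 2b 37 a5 6b fd
[2] 0x15->0x0d len=8 : a5 6b fd cf ba 8f 4c 93
[3] 0x12->0x0a len=2 : 8f 4c
query mem[0x0a]=0x8f, mem[0x14]=0x93, mem[0x2a]=0x23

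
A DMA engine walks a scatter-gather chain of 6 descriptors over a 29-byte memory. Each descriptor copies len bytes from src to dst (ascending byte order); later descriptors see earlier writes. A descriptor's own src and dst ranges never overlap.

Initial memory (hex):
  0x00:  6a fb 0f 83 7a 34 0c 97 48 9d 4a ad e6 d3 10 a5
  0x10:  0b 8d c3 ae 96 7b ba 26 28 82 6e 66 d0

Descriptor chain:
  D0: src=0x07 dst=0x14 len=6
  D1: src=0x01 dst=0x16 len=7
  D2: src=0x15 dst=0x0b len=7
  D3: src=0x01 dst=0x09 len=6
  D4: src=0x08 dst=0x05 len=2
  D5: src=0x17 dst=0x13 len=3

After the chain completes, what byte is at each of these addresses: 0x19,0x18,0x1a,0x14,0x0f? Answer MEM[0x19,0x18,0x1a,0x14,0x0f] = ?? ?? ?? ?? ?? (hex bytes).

MEM[0x19,0x18,0x1a,0x14,0x0f] = 7a 83 34 83 7a

D0: mem[0x14..0x19] <- [97 48 9d 4a ad e6]
D1: mem[0x16..0x1c] <- [fb 0f 83 7a 34 0c 97]
D2: mem[0x0b..0x11] <- [48 fb 0f 83 7a 34 0c]
D3: mem[0x09..0x0e] <- [fb 0f 83 7a 34 0c]
D4: mem[0x05..0x06] <- [48 fb]
D5: mem[0x13..0x15] <- [0f 83 7a]
query mem[0x19]=0x7a, mem[0x18]=0x83, mem[0x1a]=0x34, mem[0x14]=0x83, mem[0x0f]=0x7a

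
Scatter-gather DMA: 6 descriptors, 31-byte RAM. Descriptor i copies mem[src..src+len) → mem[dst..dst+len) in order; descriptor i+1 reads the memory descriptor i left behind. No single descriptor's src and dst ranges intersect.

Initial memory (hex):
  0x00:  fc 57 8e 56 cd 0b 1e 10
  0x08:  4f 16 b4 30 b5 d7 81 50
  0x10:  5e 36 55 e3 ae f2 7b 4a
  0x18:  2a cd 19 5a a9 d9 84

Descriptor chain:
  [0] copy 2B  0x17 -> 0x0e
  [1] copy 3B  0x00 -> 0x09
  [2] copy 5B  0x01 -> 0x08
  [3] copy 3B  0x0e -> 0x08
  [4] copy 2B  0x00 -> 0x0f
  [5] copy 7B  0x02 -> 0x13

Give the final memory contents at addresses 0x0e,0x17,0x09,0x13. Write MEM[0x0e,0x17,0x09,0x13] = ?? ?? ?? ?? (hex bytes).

D0: mem[0x0e..0x0f] <- [4a 2a]
D1: mem[0x09..0x0b] <- [fc 57 8e]
D2: mem[0x08..0x0c] <- [57 8e 56 cd 0b]
D3: mem[0x08..0x0a] <- [4a 2a 5e]
D4: mem[0x0f..0x10] <- [fc 57]
D5: mem[0x13..0x19] <- [8e 56 cd 0b 1e 10 4a]
query mem[0x0e]=0x4a, mem[0x17]=0x1e, mem[0x09]=0x2a, mem[0x13]=0x8e

MEM[0x0e,0x17,0x09,0x13] = 4a 1e 2a 8e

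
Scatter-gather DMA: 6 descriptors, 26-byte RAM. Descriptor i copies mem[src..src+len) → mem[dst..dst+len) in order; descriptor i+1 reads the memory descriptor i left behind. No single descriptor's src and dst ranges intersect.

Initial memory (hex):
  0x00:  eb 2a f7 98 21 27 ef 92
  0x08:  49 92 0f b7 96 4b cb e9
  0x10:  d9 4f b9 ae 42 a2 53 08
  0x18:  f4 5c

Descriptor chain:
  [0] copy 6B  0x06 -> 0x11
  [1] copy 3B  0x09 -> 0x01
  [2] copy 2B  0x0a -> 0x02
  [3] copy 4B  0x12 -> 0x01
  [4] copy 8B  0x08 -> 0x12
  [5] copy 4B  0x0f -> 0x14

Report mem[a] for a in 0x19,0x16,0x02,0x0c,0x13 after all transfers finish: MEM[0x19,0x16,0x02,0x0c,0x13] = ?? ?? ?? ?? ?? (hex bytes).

[0] 0x06->0x11 len=6 : ef 92 49 92 0f b7
[1] 0x09->0x01 len=3 : 92 0f b7
[2] 0x0a->0x02 len=2 : 0f b7
[3] 0x12->0x01 len=4 : 92 49 92 0f
[4] 0x08->0x12 len=8 : 49 92 0f b7 96 4b cb e9
[5] 0x0f->0x14 len=4 : e9 d9 ef 49
query mem[0x19]=0xe9, mem[0x16]=0xef, mem[0x02]=0x49, mem[0x0c]=0x96, mem[0x13]=0x92

MEM[0x19,0x16,0x02,0x0c,0x13] = e9 ef 49 96 92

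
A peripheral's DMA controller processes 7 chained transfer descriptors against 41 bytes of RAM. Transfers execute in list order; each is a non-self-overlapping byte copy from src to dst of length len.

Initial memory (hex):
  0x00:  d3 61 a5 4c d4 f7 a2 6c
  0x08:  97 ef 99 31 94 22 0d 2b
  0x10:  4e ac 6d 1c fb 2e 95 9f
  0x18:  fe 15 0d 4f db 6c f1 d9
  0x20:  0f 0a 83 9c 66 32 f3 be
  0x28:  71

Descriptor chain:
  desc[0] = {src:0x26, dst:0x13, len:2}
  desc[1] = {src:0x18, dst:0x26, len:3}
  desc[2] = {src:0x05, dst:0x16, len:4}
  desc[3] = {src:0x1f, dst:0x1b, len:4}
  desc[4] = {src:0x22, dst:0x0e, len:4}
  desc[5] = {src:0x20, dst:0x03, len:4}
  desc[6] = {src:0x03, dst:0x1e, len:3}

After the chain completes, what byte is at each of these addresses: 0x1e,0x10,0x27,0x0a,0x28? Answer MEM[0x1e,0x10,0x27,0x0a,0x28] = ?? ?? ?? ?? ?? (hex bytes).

MEM[0x1e,0x10,0x27,0x0a,0x28] = 0f 66 15 99 0d

D0: mem[0x13..0x14] <- [f3 be]
D1: mem[0x26..0x28] <- [fe 15 0d]
D2: mem[0x16..0x19] <- [f7 a2 6c 97]
D3: mem[0x1b..0x1e] <- [d9 0f 0a 83]
D4: mem[0x0e..0x11] <- [83 9c 66 32]
D5: mem[0x03..0x06] <- [0f 0a 83 9c]
D6: mem[0x1e..0x20] <- [0f 0a 83]
query mem[0x1e]=0x0f, mem[0x10]=0x66, mem[0x27]=0x15, mem[0x0a]=0x99, mem[0x28]=0x0d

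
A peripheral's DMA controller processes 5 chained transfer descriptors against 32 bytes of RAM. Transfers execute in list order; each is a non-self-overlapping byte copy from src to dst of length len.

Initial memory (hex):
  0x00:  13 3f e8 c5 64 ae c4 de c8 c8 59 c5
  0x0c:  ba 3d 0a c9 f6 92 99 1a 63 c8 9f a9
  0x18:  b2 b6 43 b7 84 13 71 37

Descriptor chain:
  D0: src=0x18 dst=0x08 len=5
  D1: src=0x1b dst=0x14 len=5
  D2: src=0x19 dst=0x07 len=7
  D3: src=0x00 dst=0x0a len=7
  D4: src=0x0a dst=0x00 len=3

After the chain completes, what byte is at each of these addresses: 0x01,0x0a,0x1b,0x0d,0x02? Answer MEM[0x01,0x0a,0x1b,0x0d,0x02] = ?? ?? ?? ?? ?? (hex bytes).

  after D0: wrote 5B at 0x08 = b2b643b784
  after D1: wrote 5B at 0x14 = b784137137
  after D2: wrote 7B at 0x07 = b643b784137137
  after D3: wrote 7B at 0x0a = 133fe8c564aec4
  after D4: wrote 3B at 0x00 = 133fe8
query mem[0x01]=0x3f, mem[0x0a]=0x13, mem[0x1b]=0xb7, mem[0x0d]=0xc5, mem[0x02]=0xe8

MEM[0x01,0x0a,0x1b,0x0d,0x02] = 3f 13 b7 c5 e8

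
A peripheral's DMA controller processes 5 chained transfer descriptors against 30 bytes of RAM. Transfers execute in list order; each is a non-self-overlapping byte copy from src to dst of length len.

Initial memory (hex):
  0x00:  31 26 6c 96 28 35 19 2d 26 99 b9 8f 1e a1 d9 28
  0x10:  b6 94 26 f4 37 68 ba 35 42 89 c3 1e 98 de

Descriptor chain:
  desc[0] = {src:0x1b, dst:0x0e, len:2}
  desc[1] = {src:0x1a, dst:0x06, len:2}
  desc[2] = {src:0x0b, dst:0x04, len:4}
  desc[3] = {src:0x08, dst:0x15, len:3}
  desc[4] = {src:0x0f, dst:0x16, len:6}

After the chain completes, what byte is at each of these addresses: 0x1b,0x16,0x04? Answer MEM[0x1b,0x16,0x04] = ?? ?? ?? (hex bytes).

#0 dst[0x0e+2] := {0x1e,0x98}
#1 dst[0x06+2] := {0xc3,0x1e}
#2 dst[0x04+4] := {0x8f,0x1e,0xa1,0x1e}
#3 dst[0x15+3] := {0x26,0x99,0xb9}
#4 dst[0x16+6] := {0x98,0xb6,0x94,0x26,0xf4,0x37}
query mem[0x1b]=0x37, mem[0x16]=0x98, mem[0x04]=0x8f

MEM[0x1b,0x16,0x04] = 37 98 8f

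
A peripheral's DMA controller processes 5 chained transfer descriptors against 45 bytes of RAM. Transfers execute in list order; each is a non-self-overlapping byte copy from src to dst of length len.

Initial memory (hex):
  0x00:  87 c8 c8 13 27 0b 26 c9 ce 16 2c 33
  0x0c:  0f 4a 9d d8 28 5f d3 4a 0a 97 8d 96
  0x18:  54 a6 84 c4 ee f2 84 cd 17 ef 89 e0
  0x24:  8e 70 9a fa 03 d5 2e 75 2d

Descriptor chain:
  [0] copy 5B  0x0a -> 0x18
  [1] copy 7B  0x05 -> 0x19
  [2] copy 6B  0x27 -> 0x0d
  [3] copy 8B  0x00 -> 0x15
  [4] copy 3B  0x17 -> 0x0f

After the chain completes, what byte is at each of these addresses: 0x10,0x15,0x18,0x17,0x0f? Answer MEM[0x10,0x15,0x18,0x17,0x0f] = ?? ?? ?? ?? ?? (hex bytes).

MEM[0x10,0x15,0x18,0x17,0x0f] = 13 87 13 c8 c8

  after D0: wrote 5B at 0x18 = 2c330f4a9d
  after D1: wrote 7B at 0x19 = 0b26c9ce162c33
  after D2: wrote 6B at 0x0d = fa03d52e752d
  after D3: wrote 8B at 0x15 = 87c8c813270b26c9
  after D4: wrote 3B at 0x0f = c81327
query mem[0x10]=0x13, mem[0x15]=0x87, mem[0x18]=0x13, mem[0x17]=0xc8, mem[0x0f]=0xc8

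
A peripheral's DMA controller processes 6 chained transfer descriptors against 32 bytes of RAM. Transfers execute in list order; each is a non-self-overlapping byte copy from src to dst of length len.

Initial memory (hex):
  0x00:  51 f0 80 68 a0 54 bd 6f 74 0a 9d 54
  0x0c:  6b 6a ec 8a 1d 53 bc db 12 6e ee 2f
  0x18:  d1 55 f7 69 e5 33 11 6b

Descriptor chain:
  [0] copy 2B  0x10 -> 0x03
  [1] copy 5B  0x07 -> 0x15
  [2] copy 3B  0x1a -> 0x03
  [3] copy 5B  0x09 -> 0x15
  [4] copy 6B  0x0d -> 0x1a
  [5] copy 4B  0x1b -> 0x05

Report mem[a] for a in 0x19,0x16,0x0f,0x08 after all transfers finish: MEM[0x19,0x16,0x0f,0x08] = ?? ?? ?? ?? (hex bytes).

  after D0: wrote 2B at 0x03 = 1d53
  after D1: wrote 5B at 0x15 = 6f740a9d54
  after D2: wrote 3B at 0x03 = f769e5
  after D3: wrote 5B at 0x15 = 0a9d546b6a
  after D4: wrote 6B at 0x1a = 6aec8a1d53bc
  after D5: wrote 4B at 0x05 = ec8a1d53
query mem[0x19]=0x6a, mem[0x16]=0x9d, mem[0x0f]=0x8a, mem[0x08]=0x53

MEM[0x19,0x16,0x0f,0x08] = 6a 9d 8a 53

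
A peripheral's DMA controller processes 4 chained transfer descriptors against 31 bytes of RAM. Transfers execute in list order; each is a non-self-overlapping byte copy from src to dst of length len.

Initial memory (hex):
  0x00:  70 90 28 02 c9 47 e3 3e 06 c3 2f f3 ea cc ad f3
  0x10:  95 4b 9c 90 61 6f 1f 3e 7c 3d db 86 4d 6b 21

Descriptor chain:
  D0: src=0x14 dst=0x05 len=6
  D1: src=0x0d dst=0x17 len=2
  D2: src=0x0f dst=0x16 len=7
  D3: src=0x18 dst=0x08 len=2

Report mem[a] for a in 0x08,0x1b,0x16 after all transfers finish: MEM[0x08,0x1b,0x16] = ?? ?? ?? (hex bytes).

[0] 0x14->0x05 len=6 : 61 6f 1f 3e 7c 3d
[1] 0x0d->0x17 len=2 : cc ad
[2] 0x0f->0x16 len=7 : f3 95 4b 9c 90 61 6f
[3] 0x18->0x08 len=2 : 4b 9c
query mem[0x08]=0x4b, mem[0x1b]=0x61, mem[0x16]=0xf3

MEM[0x08,0x1b,0x16] = 4b 61 f3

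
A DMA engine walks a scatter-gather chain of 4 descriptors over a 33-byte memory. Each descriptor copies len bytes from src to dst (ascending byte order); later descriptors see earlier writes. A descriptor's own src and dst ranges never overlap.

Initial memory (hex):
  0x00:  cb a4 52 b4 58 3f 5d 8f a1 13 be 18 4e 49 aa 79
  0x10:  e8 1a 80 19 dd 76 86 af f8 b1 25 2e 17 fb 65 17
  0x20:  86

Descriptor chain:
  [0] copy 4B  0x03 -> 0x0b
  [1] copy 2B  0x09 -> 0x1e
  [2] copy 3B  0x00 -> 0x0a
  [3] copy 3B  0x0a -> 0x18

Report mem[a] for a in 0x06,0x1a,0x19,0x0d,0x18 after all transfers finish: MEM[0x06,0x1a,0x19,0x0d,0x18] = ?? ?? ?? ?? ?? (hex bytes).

  after D0: wrote 4B at 0x0b = b4583f5d
  after D1: wrote 2B at 0x1e = 13be
  after D2: wrote 3B at 0x0a = cba452
  after D3: wrote 3B at 0x18 = cba452
query mem[0x06]=0x5d, mem[0x1a]=0x52, mem[0x19]=0xa4, mem[0x0d]=0x3f, mem[0x18]=0xcb

MEM[0x06,0x1a,0x19,0x0d,0x18] = 5d 52 a4 3f cb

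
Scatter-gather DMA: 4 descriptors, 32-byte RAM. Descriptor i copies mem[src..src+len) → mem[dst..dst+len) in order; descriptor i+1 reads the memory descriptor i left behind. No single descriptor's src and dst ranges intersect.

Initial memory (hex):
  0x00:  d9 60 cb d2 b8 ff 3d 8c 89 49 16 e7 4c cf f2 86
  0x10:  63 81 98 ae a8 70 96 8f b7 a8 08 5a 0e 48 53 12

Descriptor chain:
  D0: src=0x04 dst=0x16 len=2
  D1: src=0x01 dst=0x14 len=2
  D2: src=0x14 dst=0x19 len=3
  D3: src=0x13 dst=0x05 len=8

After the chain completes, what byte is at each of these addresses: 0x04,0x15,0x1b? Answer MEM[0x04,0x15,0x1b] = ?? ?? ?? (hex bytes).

MEM[0x04,0x15,0x1b] = b8 cb b8

D0: mem[0x16..0x17] <- [b8 ff]
D1: mem[0x14..0x15] <- [60 cb]
D2: mem[0x19..0x1b] <- [60 cb b8]
D3: mem[0x05..0x0c] <- [ae 60 cb b8 ff b7 60 cb]
query mem[0x04]=0xb8, mem[0x15]=0xcb, mem[0x1b]=0xb8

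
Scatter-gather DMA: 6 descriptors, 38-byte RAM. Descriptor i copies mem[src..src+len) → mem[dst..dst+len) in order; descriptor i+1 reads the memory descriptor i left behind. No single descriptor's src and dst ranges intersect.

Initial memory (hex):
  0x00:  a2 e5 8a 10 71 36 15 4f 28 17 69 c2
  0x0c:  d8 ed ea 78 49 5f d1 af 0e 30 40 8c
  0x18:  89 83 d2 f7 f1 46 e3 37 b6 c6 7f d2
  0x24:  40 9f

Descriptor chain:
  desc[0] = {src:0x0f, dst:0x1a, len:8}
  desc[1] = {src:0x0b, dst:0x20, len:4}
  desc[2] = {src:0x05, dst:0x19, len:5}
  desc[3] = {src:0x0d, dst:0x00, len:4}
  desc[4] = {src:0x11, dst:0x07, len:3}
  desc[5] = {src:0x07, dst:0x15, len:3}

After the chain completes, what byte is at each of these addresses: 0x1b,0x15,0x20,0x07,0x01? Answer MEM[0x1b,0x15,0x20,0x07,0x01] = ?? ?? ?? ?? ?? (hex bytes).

MEM[0x1b,0x15,0x20,0x07,0x01] = 4f 5f c2 5f ea

[0] 0x0f->0x1a len=8 : 78 49 5f d1 af 0e 30 40
[1] 0x0b->0x20 len=4 : c2 d8 ed ea
[2] 0x05->0x19 len=5 : 36 15 4f 28 17
[3] 0x0d->0x00 len=4 : ed ea 78 49
[4] 0x11->0x07 len=3 : 5f d1 af
[5] 0x07->0x15 len=3 : 5f d1 af
query mem[0x1b]=0x4f, mem[0x15]=0x5f, mem[0x20]=0xc2, mem[0x07]=0x5f, mem[0x01]=0xea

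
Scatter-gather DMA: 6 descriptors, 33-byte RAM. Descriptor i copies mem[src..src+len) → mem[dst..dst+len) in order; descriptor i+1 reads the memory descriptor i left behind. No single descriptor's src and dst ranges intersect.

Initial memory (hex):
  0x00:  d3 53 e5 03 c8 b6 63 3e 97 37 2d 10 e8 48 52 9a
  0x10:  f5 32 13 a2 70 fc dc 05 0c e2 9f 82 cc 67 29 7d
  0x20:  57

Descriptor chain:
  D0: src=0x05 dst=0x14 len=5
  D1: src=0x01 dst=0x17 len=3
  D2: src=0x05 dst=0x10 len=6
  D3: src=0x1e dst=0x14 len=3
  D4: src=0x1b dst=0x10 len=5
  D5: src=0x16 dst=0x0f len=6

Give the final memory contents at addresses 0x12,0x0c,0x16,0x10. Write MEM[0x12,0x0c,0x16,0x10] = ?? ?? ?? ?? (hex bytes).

D0: mem[0x14..0x18] <- [b6 63 3e 97 37]
D1: mem[0x17..0x19] <- [53 e5 03]
D2: mem[0x10..0x15] <- [b6 63 3e 97 37 2d]
D3: mem[0x14..0x16] <- [29 7d 57]
D4: mem[0x10..0x14] <- [82 cc 67 29 7d]
D5: mem[0x0f..0x14] <- [57 53 e5 03 9f 82]
query mem[0x12]=0x03, mem[0x0c]=0xe8, mem[0x16]=0x57, mem[0x10]=0x53

MEM[0x12,0x0c,0x16,0x10] = 03 e8 57 53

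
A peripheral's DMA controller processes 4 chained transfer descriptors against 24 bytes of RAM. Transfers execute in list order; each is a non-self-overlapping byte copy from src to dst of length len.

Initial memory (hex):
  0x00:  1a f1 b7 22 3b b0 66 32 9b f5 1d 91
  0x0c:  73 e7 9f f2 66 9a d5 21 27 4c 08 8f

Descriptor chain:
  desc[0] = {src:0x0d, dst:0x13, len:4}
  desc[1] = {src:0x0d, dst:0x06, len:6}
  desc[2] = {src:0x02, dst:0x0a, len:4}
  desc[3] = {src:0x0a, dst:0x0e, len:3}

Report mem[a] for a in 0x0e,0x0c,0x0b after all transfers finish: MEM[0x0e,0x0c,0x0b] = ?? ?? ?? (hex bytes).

  after D0: wrote 4B at 0x13 = e79ff266
  after D1: wrote 6B at 0x06 = e79ff2669ad5
  after D2: wrote 4B at 0x0a = b7223bb0
  after D3: wrote 3B at 0x0e = b7223b
query mem[0x0e]=0xb7, mem[0x0c]=0x3b, mem[0x0b]=0x22

MEM[0x0e,0x0c,0x0b] = b7 3b 22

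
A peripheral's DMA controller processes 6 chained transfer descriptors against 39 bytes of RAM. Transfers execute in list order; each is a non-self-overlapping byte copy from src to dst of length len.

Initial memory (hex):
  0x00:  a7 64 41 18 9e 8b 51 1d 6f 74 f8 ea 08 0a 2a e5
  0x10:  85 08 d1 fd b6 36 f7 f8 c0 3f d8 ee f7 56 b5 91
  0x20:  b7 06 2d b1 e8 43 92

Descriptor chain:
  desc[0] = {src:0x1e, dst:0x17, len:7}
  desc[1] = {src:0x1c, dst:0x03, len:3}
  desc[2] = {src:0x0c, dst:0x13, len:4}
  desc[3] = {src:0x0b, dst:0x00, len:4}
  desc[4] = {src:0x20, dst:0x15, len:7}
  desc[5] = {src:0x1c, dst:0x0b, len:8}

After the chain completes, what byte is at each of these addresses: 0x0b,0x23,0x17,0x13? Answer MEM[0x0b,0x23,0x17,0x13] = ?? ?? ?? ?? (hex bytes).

MEM[0x0b,0x23,0x17,0x13] = b1 b1 2d 08

D0: mem[0x17..0x1d] <- [b5 91 b7 06 2d b1 e8]
D1: mem[0x03..0x05] <- [b1 e8 b5]
D2: mem[0x13..0x16] <- [08 0a 2a e5]
D3: mem[0x00..0x03] <- [ea 08 0a 2a]
D4: mem[0x15..0x1b] <- [b7 06 2d b1 e8 43 92]
D5: mem[0x0b..0x12] <- [b1 e8 b5 91 b7 06 2d b1]
query mem[0x0b]=0xb1, mem[0x23]=0xb1, mem[0x17]=0x2d, mem[0x13]=0x08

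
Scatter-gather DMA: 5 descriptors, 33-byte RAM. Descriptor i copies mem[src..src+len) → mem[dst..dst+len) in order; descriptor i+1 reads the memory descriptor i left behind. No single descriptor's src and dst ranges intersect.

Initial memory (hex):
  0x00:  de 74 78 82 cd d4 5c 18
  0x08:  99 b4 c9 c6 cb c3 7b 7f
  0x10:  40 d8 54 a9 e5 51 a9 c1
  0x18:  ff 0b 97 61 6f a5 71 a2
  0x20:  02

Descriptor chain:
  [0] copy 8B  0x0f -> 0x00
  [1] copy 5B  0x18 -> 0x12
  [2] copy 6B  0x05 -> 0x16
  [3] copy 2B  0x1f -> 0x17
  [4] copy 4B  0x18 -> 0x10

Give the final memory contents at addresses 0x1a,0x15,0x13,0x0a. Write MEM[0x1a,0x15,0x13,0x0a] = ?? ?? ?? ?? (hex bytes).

MEM[0x1a,0x15,0x13,0x0a] = b4 61 c9 c9

[0] 0x0f->0x00 len=8 : 7f 40 d8 54 a9 e5 51 a9
[1] 0x18->0x12 len=5 : ff 0b 97 61 6f
[2] 0x05->0x16 len=6 : e5 51 a9 99 b4 c9
[3] 0x1f->0x17 len=2 : a2 02
[4] 0x18->0x10 len=4 : 02 99 b4 c9
query mem[0x1a]=0xb4, mem[0x15]=0x61, mem[0x13]=0xc9, mem[0x0a]=0xc9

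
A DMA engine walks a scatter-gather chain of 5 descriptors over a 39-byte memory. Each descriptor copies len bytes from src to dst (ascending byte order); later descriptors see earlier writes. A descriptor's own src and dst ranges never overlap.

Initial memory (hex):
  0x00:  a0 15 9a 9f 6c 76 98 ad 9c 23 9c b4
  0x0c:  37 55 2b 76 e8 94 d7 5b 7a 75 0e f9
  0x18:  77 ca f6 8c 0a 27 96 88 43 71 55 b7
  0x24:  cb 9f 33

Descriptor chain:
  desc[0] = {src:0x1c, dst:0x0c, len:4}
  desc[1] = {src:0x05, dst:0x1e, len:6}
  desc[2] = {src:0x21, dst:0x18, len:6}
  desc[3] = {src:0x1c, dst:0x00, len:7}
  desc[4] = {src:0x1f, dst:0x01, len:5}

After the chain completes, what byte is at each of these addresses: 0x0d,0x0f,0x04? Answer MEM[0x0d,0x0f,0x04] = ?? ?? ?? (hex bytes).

#0 dst[0x0c+4] := {0x0a,0x27,0x96,0x88}
#1 dst[0x1e+6] := {0x76,0x98,0xad,0x9c,0x23,0x9c}
#2 dst[0x18+6] := {0x9c,0x23,0x9c,0xcb,0x9f,0x33}
#3 dst[0x00+7] := {0x9f,0x33,0x76,0x98,0xad,0x9c,0x23}
#4 dst[0x01+5] := {0x98,0xad,0x9c,0x23,0x9c}
query mem[0x0d]=0x27, mem[0x0f]=0x88, mem[0x04]=0x23

MEM[0x0d,0x0f,0x04] = 27 88 23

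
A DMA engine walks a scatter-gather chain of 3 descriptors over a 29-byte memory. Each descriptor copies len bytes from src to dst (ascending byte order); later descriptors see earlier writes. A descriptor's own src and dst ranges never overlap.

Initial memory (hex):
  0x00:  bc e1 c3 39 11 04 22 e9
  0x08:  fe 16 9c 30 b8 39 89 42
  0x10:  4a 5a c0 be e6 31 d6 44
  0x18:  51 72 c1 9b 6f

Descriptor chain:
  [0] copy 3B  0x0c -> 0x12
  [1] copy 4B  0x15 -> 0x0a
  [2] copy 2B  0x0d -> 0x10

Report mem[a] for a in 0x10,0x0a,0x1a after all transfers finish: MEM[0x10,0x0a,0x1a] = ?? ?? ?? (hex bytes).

MEM[0x10,0x0a,0x1a] = 51 31 c1

[0] 0x0c->0x12 len=3 : b8 39 89
[1] 0x15->0x0a len=4 : 31 d6 44 51
[2] 0x0d->0x10 len=2 : 51 89
query mem[0x10]=0x51, mem[0x0a]=0x31, mem[0x1a]=0xc1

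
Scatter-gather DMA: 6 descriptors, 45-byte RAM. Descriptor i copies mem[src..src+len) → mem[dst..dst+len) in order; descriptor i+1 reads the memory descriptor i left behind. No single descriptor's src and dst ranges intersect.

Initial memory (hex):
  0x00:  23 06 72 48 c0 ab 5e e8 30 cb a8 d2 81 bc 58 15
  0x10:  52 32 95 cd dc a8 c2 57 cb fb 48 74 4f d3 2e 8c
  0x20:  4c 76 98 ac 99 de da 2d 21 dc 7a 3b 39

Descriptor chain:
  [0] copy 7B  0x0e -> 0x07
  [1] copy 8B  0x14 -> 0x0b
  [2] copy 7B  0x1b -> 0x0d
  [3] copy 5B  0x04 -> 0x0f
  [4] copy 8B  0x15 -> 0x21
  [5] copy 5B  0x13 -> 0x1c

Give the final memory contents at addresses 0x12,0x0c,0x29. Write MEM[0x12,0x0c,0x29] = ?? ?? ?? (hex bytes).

MEM[0x12,0x0c,0x29] = 58 a8 dc

D0: mem[0x07..0x0d] <- [58 15 52 32 95 cd dc]
D1: mem[0x0b..0x12] <- [dc a8 c2 57 cb fb 48 74]
D2: mem[0x0d..0x13] <- [74 4f d3 2e 8c 4c 76]
D3: mem[0x0f..0x13] <- [c0 ab 5e 58 15]
D4: mem[0x21..0x28] <- [a8 c2 57 cb fb 48 74 4f]
D5: mem[0x1c..0x20] <- [15 dc a8 c2 57]
query mem[0x12]=0x58, mem[0x0c]=0xa8, mem[0x29]=0xdc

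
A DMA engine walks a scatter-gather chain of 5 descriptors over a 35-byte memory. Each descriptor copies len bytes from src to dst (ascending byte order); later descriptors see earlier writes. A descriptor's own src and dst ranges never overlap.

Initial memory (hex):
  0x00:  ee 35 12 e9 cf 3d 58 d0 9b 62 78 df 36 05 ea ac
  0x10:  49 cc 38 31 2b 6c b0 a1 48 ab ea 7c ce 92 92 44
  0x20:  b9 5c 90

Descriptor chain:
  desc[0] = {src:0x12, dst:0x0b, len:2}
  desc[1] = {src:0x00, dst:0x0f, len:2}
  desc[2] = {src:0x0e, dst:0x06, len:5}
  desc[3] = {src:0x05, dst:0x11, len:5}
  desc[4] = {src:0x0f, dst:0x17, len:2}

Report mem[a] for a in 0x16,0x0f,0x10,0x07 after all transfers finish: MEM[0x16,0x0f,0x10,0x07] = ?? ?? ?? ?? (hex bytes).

D0: mem[0x0b..0x0c] <- [38 31]
D1: mem[0x0f..0x10] <- [ee 35]
D2: mem[0x06..0x0a] <- [ea ee 35 cc 38]
D3: mem[0x11..0x15] <- [3d ea ee 35 cc]
D4: mem[0x17..0x18] <- [ee 35]
query mem[0x16]=0xb0, mem[0x0f]=0xee, mem[0x10]=0x35, mem[0x07]=0xee

MEM[0x16,0x0f,0x10,0x07] = b0 ee 35 ee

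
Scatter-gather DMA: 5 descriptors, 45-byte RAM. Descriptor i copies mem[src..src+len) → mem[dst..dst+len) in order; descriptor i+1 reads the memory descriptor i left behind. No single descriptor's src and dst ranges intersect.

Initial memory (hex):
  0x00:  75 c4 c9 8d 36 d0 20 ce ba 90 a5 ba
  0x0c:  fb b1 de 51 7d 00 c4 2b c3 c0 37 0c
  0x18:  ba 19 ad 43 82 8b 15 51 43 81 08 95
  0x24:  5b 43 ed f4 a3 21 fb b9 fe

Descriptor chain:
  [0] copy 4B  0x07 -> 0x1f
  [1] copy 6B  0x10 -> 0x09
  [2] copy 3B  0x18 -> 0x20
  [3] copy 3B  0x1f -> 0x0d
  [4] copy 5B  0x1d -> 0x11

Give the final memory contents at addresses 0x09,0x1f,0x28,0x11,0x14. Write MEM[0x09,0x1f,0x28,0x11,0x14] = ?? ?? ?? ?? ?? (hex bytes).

MEM[0x09,0x1f,0x28,0x11,0x14] = 7d ce a3 8b ba

[0] 0x07->0x1f len=4 : ce ba 90 a5
[1] 0x10->0x09 len=6 : 7d 00 c4 2b c3 c0
[2] 0x18->0x20 len=3 : ba 19 ad
[3] 0x1f->0x0d len=3 : ce ba 19
[4] 0x1d->0x11 len=5 : 8b 15 ce ba 19
query mem[0x09]=0x7d, mem[0x1f]=0xce, mem[0x28]=0xa3, mem[0x11]=0x8b, mem[0x14]=0xba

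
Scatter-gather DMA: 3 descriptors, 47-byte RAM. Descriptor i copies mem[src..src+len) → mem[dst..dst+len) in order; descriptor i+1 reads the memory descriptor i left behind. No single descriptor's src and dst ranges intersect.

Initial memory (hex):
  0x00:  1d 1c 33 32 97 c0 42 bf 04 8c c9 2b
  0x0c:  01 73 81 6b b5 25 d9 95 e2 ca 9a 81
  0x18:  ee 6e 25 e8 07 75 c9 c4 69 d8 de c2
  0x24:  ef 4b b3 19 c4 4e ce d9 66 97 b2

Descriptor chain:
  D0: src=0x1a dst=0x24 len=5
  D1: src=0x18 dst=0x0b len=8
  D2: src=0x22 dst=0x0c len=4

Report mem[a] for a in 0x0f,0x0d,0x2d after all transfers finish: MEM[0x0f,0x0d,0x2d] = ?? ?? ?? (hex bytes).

[0] 0x1a->0x24 len=5 : 25 e8 07 75 c9
[1] 0x18->0x0b len=8 : ee 6e 25 e8 07 75 c9 c4
[2] 0x22->0x0c len=4 : de c2 25 e8
query mem[0x0f]=0xe8, mem[0x0d]=0xc2, mem[0x2d]=0x97

MEM[0x0f,0x0d,0x2d] = e8 c2 97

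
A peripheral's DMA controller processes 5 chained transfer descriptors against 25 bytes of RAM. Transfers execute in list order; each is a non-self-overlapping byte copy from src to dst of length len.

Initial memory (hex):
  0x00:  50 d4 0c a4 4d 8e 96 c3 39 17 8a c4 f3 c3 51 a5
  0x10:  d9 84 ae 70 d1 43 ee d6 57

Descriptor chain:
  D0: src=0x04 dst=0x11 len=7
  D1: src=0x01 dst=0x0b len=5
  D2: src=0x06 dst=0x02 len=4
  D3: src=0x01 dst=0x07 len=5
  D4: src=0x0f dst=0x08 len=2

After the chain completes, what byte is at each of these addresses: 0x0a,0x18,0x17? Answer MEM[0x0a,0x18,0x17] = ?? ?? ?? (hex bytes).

[0] 0x04->0x11 len=7 : 4d 8e 96 c3 39 17 8a
[1] 0x01->0x0b len=5 : d4 0c a4 4d 8e
[2] 0x06->0x02 len=4 : 96 c3 39 17
[3] 0x01->0x07 len=5 : d4 96 c3 39 17
[4] 0x0f->0x08 len=2 : 8e d9
query mem[0x0a]=0x39, mem[0x18]=0x57, mem[0x17]=0x8a

MEM[0x0a,0x18,0x17] = 39 57 8a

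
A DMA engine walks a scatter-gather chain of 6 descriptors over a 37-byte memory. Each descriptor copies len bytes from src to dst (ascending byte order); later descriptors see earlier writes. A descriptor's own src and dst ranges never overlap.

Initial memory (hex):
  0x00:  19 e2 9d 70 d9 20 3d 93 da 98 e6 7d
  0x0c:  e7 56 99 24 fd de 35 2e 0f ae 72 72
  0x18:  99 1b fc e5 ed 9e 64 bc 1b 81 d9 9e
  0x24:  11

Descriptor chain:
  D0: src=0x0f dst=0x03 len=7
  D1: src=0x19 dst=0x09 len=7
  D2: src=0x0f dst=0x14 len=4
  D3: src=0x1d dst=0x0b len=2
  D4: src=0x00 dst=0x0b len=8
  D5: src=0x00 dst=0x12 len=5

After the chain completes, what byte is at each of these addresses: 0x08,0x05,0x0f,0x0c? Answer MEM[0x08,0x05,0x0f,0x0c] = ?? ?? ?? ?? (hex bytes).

D0: mem[0x03..0x09] <- [24 fd de 35 2e 0f ae]
D1: mem[0x09..0x0f] <- [1b fc e5 ed 9e 64 bc]
D2: mem[0x14..0x17] <- [bc fd de 35]
D3: mem[0x0b..0x0c] <- [9e 64]
D4: mem[0x0b..0x12] <- [19 e2 9d 24 fd de 35 2e]
D5: mem[0x12..0x16] <- [19 e2 9d 24 fd]
query mem[0x08]=0x0f, mem[0x05]=0xde, mem[0x0f]=0xfd, mem[0x0c]=0xe2

MEM[0x08,0x05,0x0f,0x0c] = 0f de fd e2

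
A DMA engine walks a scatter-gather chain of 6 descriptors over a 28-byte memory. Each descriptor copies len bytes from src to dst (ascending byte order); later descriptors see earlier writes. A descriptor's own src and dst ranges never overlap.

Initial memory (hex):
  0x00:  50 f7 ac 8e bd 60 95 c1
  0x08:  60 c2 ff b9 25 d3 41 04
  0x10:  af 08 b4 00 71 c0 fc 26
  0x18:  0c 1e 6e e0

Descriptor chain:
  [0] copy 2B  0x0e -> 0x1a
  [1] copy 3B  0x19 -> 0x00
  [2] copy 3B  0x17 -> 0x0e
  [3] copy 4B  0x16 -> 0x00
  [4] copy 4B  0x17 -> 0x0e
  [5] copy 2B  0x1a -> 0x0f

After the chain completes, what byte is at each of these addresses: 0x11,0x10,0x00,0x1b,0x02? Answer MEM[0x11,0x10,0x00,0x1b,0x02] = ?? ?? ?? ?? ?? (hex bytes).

D0: mem[0x1a..0x1b] <- [41 04]
D1: mem[0x00..0x02] <- [1e 41 04]
D2: mem[0x0e..0x10] <- [26 0c 1e]
D3: mem[0x00..0x03] <- [fc 26 0c 1e]
D4: mem[0x0e..0x11] <- [26 0c 1e 41]
D5: mem[0x0f..0x10] <- [41 04]
query mem[0x11]=0x41, mem[0x10]=0x04, mem[0x00]=0xfc, mem[0x1b]=0x04, mem[0x02]=0x0c

MEM[0x11,0x10,0x00,0x1b,0x02] = 41 04 fc 04 0c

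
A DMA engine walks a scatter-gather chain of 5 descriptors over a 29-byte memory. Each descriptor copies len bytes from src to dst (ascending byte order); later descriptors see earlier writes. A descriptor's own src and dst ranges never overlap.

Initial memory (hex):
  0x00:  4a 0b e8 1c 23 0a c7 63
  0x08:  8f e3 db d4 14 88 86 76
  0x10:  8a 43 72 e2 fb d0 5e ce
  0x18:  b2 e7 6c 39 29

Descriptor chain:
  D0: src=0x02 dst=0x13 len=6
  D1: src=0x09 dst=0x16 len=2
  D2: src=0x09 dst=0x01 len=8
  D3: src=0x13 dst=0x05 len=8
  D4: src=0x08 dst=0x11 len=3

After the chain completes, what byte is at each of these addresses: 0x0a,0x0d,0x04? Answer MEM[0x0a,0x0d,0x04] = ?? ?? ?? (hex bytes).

D0: mem[0x13..0x18] <- [e8 1c 23 0a c7 63]
D1: mem[0x16..0x17] <- [e3 db]
D2: mem[0x01..0x08] <- [e3 db d4 14 88 86 76 8a]
D3: mem[0x05..0x0c] <- [e8 1c 23 e3 db 63 e7 6c]
D4: mem[0x11..0x13] <- [e3 db 63]
query mem[0x0a]=0x63, mem[0x0d]=0x88, mem[0x04]=0x14

MEM[0x0a,0x0d,0x04] = 63 88 14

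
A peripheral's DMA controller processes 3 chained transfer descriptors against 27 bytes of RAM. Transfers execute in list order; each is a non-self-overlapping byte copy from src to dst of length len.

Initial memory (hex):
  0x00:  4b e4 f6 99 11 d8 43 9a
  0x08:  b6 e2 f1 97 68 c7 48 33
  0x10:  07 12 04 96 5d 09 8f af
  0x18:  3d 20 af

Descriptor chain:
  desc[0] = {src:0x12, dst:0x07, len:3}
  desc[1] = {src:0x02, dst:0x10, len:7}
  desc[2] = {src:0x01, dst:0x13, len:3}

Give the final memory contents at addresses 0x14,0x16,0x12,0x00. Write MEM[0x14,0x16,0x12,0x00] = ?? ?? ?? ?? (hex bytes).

[0] 0x12->0x07 len=3 : 04 96 5d
[1] 0x02->0x10 len=7 : f6 99 11 d8 43 04 96
[2] 0x01->0x13 len=3 : e4 f6 99
query mem[0x14]=0xf6, mem[0x16]=0x96, mem[0x12]=0x11, mem[0x00]=0x4b

MEM[0x14,0x16,0x12,0x00] = f6 96 11 4b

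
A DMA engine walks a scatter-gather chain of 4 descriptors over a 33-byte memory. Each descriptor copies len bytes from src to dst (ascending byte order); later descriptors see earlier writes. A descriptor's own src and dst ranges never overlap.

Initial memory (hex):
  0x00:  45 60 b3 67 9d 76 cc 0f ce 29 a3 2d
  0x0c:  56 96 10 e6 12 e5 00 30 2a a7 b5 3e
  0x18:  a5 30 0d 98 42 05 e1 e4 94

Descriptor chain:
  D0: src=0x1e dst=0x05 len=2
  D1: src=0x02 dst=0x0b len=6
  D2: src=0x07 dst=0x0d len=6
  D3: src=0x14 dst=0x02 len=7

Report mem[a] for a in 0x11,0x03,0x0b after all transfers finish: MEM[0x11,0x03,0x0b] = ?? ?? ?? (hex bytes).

#0 dst[0x05+2] := {0xe1,0xe4}
#1 dst[0x0b+6] := {0xb3,0x67,0x9d,0xe1,0xe4,0x0f}
#2 dst[0x0d+6] := {0x0f,0xce,0x29,0xa3,0xb3,0x67}
#3 dst[0x02+7] := {0x2a,0xa7,0xb5,0x3e,0xa5,0x30,0x0d}
query mem[0x11]=0xb3, mem[0x03]=0xa7, mem[0x0b]=0xb3

MEM[0x11,0x03,0x0b] = b3 a7 b3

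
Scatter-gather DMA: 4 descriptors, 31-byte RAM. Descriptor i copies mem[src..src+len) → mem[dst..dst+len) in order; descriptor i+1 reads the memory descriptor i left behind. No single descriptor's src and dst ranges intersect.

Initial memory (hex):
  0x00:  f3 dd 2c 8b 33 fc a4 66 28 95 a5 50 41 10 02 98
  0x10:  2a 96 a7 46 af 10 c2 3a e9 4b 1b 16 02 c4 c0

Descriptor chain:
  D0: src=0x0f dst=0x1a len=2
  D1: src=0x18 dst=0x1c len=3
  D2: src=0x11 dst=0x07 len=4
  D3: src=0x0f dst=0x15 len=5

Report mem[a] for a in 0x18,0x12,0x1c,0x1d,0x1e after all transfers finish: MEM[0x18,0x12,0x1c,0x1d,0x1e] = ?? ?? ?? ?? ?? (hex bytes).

MEM[0x18,0x12,0x1c,0x1d,0x1e] = a7 a7 e9 4b 98

#0 dst[0x1a+2] := {0x98,0x2a}
#1 dst[0x1c+3] := {0xe9,0x4b,0x98}
#2 dst[0x07+4] := {0x96,0xa7,0x46,0xaf}
#3 dst[0x15+5] := {0x98,0x2a,0x96,0xa7,0x46}
query mem[0x18]=0xa7, mem[0x12]=0xa7, mem[0x1c]=0xe9, mem[0x1d]=0x4b, mem[0x1e]=0x98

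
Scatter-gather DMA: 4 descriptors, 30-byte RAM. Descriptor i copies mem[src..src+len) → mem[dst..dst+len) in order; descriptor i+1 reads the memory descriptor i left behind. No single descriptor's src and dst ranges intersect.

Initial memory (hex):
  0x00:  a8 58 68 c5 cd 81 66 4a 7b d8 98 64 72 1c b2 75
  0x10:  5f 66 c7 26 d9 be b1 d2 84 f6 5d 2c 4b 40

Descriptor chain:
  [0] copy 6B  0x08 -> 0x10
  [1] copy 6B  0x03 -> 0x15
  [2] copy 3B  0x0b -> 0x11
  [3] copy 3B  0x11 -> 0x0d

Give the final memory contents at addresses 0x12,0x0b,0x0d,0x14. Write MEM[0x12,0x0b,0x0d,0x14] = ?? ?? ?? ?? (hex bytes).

[0] 0x08->0x10 len=6 : 7b d8 98 64 72 1c
[1] 0x03->0x15 len=6 : c5 cd 81 66 4a 7b
[2] 0x0b->0x11 len=3 : 64 72 1c
[3] 0x11->0x0d len=3 : 64 72 1c
query mem[0x12]=0x72, mem[0x0b]=0x64, mem[0x0d]=0x64, mem[0x14]=0x72

MEM[0x12,0x0b,0x0d,0x14] = 72 64 64 72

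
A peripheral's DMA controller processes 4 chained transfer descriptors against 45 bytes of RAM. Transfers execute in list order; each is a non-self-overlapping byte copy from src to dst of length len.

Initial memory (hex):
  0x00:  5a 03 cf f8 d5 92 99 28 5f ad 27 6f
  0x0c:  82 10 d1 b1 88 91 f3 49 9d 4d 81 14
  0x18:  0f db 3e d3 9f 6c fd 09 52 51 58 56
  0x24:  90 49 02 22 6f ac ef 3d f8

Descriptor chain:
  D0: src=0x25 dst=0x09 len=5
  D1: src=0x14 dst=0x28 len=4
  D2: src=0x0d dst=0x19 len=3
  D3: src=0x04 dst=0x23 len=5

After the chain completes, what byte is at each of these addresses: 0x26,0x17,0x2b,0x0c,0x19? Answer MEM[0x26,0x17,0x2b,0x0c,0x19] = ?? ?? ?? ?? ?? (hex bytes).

#0 dst[0x09+5] := {0x49,0x02,0x22,0x6f,0xac}
#1 dst[0x28+4] := {0x9d,0x4d,0x81,0x14}
#2 dst[0x19+3] := {0xac,0xd1,0xb1}
#3 dst[0x23+5] := {0xd5,0x92,0x99,0x28,0x5f}
query mem[0x26]=0x28, mem[0x17]=0x14, mem[0x2b]=0x14, mem[0x0c]=0x6f, mem[0x19]=0xac

MEM[0x26,0x17,0x2b,0x0c,0x19] = 28 14 14 6f ac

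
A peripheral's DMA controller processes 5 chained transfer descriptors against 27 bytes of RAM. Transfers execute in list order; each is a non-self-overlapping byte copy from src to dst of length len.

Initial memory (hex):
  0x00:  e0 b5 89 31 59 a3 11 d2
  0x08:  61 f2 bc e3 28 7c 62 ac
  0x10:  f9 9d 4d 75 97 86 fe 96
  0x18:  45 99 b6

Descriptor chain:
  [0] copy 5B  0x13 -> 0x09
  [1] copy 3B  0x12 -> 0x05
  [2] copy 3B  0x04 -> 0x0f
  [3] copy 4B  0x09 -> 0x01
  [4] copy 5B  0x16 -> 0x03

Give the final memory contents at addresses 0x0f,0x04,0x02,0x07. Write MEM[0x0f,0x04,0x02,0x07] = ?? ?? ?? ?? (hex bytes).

  after D0: wrote 5B at 0x09 = 759786fe96
  after D1: wrote 3B at 0x05 = 4d7597
  after D2: wrote 3B at 0x0f = 594d75
  after D3: wrote 4B at 0x01 = 759786fe
  after D4: wrote 5B at 0x03 = fe964599b6
query mem[0x0f]=0x59, mem[0x04]=0x96, mem[0x02]=0x97, mem[0x07]=0xb6

MEM[0x0f,0x04,0x02,0x07] = 59 96 97 b6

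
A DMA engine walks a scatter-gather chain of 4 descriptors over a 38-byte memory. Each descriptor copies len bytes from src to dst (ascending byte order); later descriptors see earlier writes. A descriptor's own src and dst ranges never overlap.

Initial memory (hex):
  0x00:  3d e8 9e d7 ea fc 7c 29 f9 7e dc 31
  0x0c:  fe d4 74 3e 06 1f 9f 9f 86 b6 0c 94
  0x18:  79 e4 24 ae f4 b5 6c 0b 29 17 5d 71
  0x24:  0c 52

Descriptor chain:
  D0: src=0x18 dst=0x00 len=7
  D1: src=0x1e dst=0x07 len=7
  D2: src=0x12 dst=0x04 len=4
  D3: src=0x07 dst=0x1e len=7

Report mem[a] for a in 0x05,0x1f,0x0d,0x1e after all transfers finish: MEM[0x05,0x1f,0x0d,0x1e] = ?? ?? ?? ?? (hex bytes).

D0: mem[0x00..0x06] <- [79 e4 24 ae f4 b5 6c]
D1: mem[0x07..0x0d] <- [6c 0b 29 17 5d 71 0c]
D2: mem[0x04..0x07] <- [9f 9f 86 b6]
D3: mem[0x1e..0x24] <- [b6 0b 29 17 5d 71 0c]
query mem[0x05]=0x9f, mem[0x1f]=0x0b, mem[0x0d]=0x0c, mem[0x1e]=0xb6

MEM[0x05,0x1f,0x0d,0x1e] = 9f 0b 0c b6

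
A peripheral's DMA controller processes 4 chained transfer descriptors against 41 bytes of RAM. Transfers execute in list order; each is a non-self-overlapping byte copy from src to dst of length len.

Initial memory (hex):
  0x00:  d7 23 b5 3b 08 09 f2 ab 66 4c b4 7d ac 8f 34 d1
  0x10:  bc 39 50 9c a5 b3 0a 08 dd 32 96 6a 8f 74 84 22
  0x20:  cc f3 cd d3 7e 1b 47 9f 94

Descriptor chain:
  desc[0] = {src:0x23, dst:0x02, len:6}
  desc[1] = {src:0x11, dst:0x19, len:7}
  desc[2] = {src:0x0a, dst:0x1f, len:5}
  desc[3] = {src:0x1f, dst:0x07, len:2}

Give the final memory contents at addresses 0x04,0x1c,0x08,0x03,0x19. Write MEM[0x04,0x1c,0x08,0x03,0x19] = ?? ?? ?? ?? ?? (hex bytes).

[0] 0x23->0x02 len=6 : d3 7e 1b 47 9f 94
[1] 0x11->0x19 len=7 : 39 50 9c a5 b3 0a 08
[2] 0x0a->0x1f len=5 : b4 7d ac 8f 34
[3] 0x1f->0x07 len=2 : b4 7d
query mem[0x04]=0x1b, mem[0x1c]=0xa5, mem[0x08]=0x7d, mem[0x03]=0x7e, mem[0x19]=0x39

MEM[0x04,0x1c,0x08,0x03,0x19] = 1b a5 7d 7e 39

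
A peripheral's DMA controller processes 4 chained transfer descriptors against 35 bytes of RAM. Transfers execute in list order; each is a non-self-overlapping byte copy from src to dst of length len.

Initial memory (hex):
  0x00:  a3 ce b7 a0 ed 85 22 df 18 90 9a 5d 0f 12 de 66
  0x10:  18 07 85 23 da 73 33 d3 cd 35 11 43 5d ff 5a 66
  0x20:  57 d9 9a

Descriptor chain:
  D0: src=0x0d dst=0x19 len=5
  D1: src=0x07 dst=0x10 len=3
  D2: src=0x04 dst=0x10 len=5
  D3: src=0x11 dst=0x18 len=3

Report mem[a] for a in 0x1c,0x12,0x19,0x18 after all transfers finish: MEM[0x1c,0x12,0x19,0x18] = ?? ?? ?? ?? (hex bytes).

MEM[0x1c,0x12,0x19,0x18] = 18 22 22 85

  after D0: wrote 5B at 0x19 = 12de661807
  after D1: wrote 3B at 0x10 = df1890
  after D2: wrote 5B at 0x10 = ed8522df18
  after D3: wrote 3B at 0x18 = 8522df
query mem[0x1c]=0x18, mem[0x12]=0x22, mem[0x19]=0x22, mem[0x18]=0x85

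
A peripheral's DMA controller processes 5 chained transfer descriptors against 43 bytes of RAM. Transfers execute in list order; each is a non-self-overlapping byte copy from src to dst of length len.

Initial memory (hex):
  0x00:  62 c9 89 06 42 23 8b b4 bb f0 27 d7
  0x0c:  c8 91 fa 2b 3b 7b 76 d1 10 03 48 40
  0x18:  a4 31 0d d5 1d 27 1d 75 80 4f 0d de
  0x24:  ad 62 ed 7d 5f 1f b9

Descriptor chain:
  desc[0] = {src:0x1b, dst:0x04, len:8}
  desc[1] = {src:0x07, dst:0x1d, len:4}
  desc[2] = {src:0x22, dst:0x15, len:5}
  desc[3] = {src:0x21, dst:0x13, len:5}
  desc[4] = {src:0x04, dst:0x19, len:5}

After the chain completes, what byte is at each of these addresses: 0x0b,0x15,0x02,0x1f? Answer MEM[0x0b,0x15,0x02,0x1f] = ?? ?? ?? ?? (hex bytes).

[0] 0x1b->0x04 len=8 : d5 1d 27 1d 75 80 4f 0d
[1] 0x07->0x1d len=4 : 1d 75 80 4f
[2] 0x22->0x15 len=5 : 0d de ad 62 ed
[3] 0x21->0x13 len=5 : 4f 0d de ad 62
[4] 0x04->0x19 len=5 : d5 1d 27 1d 75
query mem[0x0b]=0x0d, mem[0x15]=0xde, mem[0x02]=0x89, mem[0x1f]=0x80

MEM[0x0b,0x15,0x02,0x1f] = 0d de 89 80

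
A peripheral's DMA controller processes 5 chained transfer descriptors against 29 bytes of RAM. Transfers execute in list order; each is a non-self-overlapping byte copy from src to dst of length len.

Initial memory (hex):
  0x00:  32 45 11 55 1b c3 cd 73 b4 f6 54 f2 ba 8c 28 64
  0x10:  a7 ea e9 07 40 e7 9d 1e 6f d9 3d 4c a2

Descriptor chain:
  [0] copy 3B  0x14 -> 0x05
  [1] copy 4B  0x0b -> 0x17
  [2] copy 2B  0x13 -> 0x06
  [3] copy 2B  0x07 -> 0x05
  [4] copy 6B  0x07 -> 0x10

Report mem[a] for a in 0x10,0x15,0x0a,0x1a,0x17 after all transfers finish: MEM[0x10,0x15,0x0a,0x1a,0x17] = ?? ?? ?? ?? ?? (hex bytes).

  after D0: wrote 3B at 0x05 = 40e79d
  after D1: wrote 4B at 0x17 = f2ba8c28
  after D2: wrote 2B at 0x06 = 0740
  after D3: wrote 2B at 0x05 = 40b4
  after D4: wrote 6B at 0x10 = 40b4f654f2ba
query mem[0x10]=0x40, mem[0x15]=0xba, mem[0x0a]=0x54, mem[0x1a]=0x28, mem[0x17]=0xf2

MEM[0x10,0x15,0x0a,0x1a,0x17] = 40 ba 54 28 f2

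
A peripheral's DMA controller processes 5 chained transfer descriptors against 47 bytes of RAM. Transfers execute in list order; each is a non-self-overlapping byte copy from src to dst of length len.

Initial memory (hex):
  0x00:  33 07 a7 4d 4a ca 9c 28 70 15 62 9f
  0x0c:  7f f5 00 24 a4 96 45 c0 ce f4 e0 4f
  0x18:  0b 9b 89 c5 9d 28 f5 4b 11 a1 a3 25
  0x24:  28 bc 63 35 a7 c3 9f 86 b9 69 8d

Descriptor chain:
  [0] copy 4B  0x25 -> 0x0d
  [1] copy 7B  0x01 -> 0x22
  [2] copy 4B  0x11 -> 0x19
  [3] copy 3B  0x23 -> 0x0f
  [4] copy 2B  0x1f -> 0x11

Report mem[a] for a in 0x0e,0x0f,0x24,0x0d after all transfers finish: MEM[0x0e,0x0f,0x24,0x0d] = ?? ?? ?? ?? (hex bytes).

MEM[0x0e,0x0f,0x24,0x0d] = 63 a7 4d bc

D0: mem[0x0d..0x10] <- [bc 63 35 a7]
D1: mem[0x22..0x28] <- [07 a7 4d 4a ca 9c 28]
D2: mem[0x19..0x1c] <- [96 45 c0 ce]
D3: mem[0x0f..0x11] <- [a7 4d 4a]
D4: mem[0x11..0x12] <- [4b 11]
query mem[0x0e]=0x63, mem[0x0f]=0xa7, mem[0x24]=0x4d, mem[0x0d]=0xbc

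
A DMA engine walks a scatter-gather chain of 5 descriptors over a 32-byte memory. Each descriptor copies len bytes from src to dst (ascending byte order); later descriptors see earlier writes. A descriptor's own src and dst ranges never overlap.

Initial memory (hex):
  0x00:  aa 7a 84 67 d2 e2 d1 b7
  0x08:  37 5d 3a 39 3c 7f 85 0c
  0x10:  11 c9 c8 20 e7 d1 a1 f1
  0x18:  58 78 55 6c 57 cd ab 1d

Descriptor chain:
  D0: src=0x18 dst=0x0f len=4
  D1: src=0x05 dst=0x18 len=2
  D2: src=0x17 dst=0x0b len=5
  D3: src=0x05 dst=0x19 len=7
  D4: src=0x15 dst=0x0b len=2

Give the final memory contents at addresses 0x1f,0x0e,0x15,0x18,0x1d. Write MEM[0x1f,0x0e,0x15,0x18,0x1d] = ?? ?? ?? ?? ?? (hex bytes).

D0: mem[0x0f..0x12] <- [58 78 55 6c]
D1: mem[0x18..0x19] <- [e2 d1]
D2: mem[0x0b..0x0f] <- [f1 e2 d1 55 6c]
D3: mem[0x19..0x1f] <- [e2 d1 b7 37 5d 3a f1]
D4: mem[0x0b..0x0c] <- [d1 a1]
query mem[0x1f]=0xf1, mem[0x0e]=0x55, mem[0x15]=0xd1, mem[0x18]=0xe2, mem[0x1d]=0x5d

MEM[0x1f,0x0e,0x15,0x18,0x1d] = f1 55 d1 e2 5d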